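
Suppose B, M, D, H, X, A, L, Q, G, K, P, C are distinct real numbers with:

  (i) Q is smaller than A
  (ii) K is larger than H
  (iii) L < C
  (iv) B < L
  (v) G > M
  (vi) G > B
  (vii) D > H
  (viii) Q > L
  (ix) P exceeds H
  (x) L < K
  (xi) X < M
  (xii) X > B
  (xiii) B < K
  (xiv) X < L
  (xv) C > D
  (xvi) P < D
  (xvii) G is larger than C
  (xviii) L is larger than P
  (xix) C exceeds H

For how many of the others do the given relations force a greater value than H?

8

From H the given relations immediately reach P, D, C, K.
From those, L, G — 6 in total.
From those, Q — 7 in total.
From those, A — 8 in total.
Nothing else is reachable above H; 8 in all.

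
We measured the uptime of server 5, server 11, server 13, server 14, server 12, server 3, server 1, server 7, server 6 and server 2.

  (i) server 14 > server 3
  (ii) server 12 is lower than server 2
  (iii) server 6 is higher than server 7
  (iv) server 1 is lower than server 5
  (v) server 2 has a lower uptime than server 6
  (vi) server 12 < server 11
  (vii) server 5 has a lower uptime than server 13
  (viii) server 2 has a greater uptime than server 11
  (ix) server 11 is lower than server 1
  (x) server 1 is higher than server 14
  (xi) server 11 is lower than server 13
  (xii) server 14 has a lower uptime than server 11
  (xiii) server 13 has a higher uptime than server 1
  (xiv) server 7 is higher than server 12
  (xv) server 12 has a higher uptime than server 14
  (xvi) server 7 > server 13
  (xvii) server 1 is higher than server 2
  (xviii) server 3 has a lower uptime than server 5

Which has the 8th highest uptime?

server 12

Chaining the given pairs: server 3 < server 14 < server 12 < server 11 < server 2 < server 1 < server 5 < server 13 < server 7 < server 6.
The 8th largest is server 12.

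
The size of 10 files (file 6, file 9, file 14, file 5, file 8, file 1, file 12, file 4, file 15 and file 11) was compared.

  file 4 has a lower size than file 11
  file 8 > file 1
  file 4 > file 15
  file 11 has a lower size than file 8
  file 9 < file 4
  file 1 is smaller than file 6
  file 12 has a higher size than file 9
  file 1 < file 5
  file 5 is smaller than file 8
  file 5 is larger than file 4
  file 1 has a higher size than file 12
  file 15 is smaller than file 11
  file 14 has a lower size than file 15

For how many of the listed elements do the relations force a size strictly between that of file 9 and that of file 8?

5

The relations place file 9 below file 8. An element lies strictly between them when it is forced above file 9 and also forced below file 8.
Above file 9: {file 12, file 4, file 11, file 1, file 5, file 6}. Below file 8: {file 14, file 15, file 12, file 4, file 11, file 1, file 5}.
Intersection: {file 12, file 4, file 11, file 1, file 5} — 5.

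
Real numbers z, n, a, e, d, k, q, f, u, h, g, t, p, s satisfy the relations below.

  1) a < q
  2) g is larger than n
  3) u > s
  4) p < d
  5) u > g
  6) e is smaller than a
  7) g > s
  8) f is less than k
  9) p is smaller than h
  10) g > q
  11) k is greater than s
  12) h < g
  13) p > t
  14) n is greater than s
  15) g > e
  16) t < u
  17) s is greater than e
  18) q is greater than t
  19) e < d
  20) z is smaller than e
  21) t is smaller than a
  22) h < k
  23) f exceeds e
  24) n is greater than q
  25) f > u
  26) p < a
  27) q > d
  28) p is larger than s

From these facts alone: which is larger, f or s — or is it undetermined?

s < p and p < a give s < a.
With a < q: s < p < a < q.
Then q < n extends the chain to n.
With n < g: s < p < a < q < n < g.
Then g < u extends the chain to u.
With u < f: s < p < a < q < n < g < u < f.
So f is larger.

f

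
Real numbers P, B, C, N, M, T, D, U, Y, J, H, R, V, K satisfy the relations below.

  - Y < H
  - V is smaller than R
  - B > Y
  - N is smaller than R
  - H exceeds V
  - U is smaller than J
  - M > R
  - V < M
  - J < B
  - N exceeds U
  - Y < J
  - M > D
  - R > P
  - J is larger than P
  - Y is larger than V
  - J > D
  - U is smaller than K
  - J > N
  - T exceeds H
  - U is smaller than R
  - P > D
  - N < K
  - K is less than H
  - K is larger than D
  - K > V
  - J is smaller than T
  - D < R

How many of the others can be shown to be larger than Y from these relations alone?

4

From Y the given relations immediately reach H, J, B.
From those, T — 4 in total.
No other element is forced above Y by the given relations, so the count is 4.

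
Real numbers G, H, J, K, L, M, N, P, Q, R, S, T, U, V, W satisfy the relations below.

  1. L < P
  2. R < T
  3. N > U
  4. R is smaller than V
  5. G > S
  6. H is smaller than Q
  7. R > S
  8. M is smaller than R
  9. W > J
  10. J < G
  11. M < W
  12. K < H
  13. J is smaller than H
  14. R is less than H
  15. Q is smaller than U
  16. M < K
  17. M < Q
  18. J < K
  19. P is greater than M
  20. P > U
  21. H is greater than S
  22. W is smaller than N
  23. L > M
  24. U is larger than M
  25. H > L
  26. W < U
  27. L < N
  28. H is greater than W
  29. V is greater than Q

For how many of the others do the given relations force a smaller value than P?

The elements the relations force below P are M, L, J, S, W, K, R, H, Q, U — no chain reaches any other.
That is 10.

10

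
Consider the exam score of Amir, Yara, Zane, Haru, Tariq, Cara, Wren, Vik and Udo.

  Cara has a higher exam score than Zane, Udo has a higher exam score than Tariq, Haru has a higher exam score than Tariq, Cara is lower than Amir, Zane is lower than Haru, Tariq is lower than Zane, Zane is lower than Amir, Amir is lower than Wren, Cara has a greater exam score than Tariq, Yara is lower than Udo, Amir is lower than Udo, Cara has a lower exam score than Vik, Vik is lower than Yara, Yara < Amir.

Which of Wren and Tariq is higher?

Wren

Link the given pairs in sequence: Tariq < Zane; Zane < Cara; Cara < Vik; Vik < Yara; Yara < Amir; Amir < Wren.
Together: Tariq < Zane < Cara < Vik < Yara < Amir < Wren.
So Tariq < Wren; Wren is the higher of the two.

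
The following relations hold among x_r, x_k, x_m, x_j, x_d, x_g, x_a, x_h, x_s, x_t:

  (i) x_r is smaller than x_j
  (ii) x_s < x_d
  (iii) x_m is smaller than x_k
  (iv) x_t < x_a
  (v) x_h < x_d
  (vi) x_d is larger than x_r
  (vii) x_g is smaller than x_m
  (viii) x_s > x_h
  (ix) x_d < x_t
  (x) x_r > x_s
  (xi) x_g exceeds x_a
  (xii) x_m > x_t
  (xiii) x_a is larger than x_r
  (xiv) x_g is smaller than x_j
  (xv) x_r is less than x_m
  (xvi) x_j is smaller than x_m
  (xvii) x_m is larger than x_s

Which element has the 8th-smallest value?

x_j

Piecing the relations together gives one ordering: x_h < x_s < x_r < x_d < x_t < x_a < x_g < x_j < x_m < x_k.
The 8th smallest is x_j.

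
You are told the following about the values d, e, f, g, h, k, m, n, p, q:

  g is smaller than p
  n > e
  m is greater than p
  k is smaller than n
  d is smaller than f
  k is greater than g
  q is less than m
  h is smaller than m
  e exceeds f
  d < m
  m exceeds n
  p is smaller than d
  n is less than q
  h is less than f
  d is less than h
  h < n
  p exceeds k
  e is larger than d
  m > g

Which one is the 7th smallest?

e

Chaining the given pairs: g < k < p < d < h < f < e < n < q < m.
Counting 7 from the smallest end gives e.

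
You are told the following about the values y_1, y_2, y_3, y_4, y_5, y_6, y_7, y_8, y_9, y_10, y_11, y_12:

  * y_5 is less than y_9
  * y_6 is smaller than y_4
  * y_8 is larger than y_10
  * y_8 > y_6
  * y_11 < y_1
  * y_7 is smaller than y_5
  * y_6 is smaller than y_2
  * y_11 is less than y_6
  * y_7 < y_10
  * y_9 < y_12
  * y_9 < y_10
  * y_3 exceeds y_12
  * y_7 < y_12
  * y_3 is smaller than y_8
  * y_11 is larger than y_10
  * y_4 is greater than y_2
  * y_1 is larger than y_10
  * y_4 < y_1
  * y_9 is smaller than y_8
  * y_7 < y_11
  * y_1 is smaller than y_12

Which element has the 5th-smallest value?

y_11

Piecing the relations together gives one ordering: y_7 < y_5 < y_9 < y_10 < y_11 < y_6 < y_2 < y_4 < y_1 < y_12 < y_3 < y_8.
Counting 5 from the smallest end gives y_11.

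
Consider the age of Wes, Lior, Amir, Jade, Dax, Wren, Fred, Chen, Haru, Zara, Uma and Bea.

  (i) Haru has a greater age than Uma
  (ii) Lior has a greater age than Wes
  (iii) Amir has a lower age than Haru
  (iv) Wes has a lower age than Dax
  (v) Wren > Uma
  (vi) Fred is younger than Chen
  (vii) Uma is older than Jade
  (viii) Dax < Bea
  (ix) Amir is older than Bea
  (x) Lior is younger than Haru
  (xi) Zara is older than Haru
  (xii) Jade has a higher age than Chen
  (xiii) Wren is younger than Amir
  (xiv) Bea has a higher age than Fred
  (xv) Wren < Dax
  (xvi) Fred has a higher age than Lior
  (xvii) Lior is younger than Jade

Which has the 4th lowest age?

The consecutive relations fix a unique order: Wes < Lior < Fred < Chen < Jade < Uma < Wren < Dax < Bea < Amir < Haru < Zara.
Counting 4 from the smallest end gives Chen.

Chen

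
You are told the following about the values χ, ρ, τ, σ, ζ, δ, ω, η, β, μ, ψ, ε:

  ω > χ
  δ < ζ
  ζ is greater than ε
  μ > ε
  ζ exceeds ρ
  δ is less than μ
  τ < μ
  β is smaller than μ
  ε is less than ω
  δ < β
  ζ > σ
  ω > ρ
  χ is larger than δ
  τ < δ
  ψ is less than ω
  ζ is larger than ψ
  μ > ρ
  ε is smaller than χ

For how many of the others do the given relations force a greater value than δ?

The elements the relations force above δ are β, χ, ω, ζ, μ — no chain reaches any other.
That is 5.

5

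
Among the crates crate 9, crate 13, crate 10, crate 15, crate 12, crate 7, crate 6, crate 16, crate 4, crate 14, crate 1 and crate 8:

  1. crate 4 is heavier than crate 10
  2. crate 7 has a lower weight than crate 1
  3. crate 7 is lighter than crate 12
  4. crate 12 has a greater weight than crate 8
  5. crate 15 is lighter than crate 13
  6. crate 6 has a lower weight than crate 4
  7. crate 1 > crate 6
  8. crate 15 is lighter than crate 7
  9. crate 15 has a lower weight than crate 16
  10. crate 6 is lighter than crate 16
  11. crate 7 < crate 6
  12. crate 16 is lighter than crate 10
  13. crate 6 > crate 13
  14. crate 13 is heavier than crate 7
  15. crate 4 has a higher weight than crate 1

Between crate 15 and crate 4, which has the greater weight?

crate 4

Link the given pairs in sequence: crate 15 < crate 7; crate 7 < crate 6; crate 6 < crate 16; crate 16 < crate 10; crate 10 < crate 4.
Together: crate 15 < crate 7 < crate 6 < crate 16 < crate 10 < crate 4.
So crate 15 < crate 4; crate 4 is the heavier of the two.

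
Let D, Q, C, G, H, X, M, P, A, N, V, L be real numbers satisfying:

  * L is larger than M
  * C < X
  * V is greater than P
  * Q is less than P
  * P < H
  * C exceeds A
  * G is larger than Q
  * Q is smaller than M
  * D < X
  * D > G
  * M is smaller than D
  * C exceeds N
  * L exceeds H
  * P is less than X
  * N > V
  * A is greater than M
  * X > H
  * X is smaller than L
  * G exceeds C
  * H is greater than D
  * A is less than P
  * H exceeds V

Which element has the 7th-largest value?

Piecing the relations together gives one ordering: Q < M < A < P < V < N < C < G < D < H < X < L.
The 7th largest is N.

N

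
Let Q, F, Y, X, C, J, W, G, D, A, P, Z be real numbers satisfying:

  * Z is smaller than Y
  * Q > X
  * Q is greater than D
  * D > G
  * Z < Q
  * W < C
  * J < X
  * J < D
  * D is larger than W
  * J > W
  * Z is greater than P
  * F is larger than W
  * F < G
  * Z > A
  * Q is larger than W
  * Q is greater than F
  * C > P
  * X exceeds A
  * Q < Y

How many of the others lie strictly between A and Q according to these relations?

2

The relations place A below Q. An element lies strictly between them when it is forced above A and also forced below Q.
Above A: {X, Z, Y}. Below Q: {W, F, J, X, G, P, D, Z}.
Intersection: {X, Z} — 2.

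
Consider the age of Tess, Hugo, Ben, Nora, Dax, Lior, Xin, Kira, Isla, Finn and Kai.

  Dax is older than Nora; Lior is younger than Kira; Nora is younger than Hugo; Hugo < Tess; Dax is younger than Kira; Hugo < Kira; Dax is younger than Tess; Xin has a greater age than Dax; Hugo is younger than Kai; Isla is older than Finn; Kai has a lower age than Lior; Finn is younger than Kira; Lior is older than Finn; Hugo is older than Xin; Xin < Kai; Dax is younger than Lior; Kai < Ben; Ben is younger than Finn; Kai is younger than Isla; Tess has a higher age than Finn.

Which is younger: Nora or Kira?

Following the relations from Nora: Nora < Dax < Xin < Hugo < Kai < Ben < Finn < Lior < Kira.
So Nora < Kira; Nora is the younger of the two.

Nora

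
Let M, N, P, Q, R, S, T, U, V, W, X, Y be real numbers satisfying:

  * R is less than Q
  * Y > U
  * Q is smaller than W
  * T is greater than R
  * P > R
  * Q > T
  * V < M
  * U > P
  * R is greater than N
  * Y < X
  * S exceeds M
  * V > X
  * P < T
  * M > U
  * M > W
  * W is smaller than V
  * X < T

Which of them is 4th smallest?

U

The consecutive relations fix a unique order: N < R < P < U < Y < X < T < Q < W < V < M < S.
Counting 4 from the smallest end gives U.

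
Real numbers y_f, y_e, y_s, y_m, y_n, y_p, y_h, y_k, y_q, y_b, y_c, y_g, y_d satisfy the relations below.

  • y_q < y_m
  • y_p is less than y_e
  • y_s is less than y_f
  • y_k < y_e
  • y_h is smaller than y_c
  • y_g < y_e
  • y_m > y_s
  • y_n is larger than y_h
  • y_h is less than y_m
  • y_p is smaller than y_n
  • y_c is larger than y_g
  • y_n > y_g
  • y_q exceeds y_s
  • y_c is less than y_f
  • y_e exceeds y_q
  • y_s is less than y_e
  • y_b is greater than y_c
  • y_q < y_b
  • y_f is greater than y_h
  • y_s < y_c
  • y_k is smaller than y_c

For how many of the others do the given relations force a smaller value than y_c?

4

The elements the relations force below y_c are y_s, y_h, y_g, y_k — no chain reaches any other.
That is 4.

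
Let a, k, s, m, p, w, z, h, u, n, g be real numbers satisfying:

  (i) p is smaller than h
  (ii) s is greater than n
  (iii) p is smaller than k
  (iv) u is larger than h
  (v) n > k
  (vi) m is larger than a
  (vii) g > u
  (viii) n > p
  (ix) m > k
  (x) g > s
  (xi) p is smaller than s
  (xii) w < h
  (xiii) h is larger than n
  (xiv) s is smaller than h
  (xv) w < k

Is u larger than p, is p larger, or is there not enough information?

u

Link the given pairs in sequence: p < k; k < n; n < h; h < u.
Chaining these gives p < k < n < h < u.
So u is larger.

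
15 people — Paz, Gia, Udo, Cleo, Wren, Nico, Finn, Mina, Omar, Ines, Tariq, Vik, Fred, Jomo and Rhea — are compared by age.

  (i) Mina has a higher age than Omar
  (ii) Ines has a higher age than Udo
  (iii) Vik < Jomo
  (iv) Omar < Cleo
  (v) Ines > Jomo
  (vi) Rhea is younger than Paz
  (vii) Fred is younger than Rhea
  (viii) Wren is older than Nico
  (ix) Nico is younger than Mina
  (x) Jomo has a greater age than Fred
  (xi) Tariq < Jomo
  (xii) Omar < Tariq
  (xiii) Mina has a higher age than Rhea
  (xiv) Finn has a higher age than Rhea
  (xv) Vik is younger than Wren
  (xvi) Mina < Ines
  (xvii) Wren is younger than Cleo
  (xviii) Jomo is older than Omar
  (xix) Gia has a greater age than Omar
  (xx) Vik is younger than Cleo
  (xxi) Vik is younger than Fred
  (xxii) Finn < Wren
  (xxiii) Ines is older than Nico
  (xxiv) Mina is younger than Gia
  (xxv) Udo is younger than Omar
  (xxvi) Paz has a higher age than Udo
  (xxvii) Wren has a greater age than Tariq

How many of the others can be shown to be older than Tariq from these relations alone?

4

The elements the relations force above Tariq are Jomo, Ines, Wren, Cleo — no chain reaches any other.
That is 4.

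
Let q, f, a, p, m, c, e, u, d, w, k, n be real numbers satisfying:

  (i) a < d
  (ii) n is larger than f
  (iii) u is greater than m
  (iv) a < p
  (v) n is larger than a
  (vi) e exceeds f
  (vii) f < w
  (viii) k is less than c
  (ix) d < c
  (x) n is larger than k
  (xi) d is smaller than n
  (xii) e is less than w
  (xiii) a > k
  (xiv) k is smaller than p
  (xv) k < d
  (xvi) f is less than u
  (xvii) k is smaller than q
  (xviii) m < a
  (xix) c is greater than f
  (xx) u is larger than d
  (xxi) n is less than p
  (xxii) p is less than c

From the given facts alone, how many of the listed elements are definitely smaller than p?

Directly below p: k, a, n.
One step further: m, f, d (6 so far).
Nothing else is reachable below p; 6 in all.

6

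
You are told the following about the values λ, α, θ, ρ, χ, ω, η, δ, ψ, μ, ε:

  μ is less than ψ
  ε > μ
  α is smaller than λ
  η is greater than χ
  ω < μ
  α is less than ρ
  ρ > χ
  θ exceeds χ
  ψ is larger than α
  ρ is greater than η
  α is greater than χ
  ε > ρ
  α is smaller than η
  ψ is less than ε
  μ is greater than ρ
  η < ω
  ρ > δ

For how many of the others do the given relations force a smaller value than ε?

8

The elements the relations force below ε are χ, δ, α, η, ω, ρ, μ, ψ — no chain reaches any other.
That is 8.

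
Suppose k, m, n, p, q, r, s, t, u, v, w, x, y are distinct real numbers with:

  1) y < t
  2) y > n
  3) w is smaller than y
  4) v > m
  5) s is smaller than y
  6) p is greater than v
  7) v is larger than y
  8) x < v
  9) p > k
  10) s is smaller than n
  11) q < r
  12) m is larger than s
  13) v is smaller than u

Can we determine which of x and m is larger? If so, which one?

Following every chain through x: above x we get v, p, u.
m is not reached, and no chain runs the other way from m to x.
So the given relations leave the order of x and m undetermined.

undetermined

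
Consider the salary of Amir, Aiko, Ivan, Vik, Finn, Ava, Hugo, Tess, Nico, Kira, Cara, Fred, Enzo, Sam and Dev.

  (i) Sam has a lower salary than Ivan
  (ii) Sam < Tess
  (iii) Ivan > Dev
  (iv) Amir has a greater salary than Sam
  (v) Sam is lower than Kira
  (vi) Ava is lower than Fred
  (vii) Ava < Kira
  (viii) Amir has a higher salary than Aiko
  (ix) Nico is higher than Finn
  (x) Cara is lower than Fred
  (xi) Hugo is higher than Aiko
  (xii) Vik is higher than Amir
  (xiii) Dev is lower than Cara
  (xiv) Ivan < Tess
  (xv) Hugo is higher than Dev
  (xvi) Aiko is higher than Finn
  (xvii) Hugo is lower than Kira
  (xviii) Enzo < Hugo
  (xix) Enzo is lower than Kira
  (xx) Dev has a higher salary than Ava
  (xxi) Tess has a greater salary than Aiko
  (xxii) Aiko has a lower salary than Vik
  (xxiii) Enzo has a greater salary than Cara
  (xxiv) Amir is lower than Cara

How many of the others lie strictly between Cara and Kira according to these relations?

Chaining upward from Cara reaches: Fred, Enzo, Hugo.
Chaining downward from Kira reaches: Finn, Ava, Aiko, Sam, Amir, Dev, Enzo, Hugo.
Strictly between Cara and Kira are those in both lists: Enzo, Hugo — 2 elements.

2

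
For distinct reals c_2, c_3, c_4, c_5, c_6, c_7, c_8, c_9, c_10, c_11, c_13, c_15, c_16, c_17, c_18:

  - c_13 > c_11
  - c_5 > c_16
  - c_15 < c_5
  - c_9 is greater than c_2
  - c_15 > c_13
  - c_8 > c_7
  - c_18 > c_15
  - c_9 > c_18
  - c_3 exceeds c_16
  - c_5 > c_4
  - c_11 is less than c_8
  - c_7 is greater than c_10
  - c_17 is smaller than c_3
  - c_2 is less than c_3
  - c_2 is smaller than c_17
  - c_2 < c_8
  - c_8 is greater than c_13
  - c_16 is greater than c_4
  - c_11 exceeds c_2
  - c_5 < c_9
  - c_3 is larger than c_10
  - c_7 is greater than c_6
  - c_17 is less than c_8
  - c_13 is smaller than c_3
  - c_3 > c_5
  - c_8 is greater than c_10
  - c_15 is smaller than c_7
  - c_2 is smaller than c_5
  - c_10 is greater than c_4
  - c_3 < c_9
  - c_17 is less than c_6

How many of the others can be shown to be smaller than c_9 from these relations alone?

The elements the relations force below c_9 are c_4, c_2, c_17, c_10, c_11, c_13, c_16, c_15, c_5, c_3, c_18 — no chain reaches any other.
That is 11.

11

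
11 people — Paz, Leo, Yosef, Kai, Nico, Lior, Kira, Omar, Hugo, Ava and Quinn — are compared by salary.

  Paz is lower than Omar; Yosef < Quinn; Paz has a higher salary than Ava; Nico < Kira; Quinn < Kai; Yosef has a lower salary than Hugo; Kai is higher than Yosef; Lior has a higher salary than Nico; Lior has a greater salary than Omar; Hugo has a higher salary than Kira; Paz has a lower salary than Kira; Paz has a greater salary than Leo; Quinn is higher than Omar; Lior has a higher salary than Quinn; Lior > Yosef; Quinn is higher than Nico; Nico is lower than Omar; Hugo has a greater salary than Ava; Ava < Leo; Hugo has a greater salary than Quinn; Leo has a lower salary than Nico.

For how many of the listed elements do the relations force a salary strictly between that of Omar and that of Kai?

1

Chaining upward from Omar reaches: Quinn, Hugo, Lior.
Chaining downward from Kai reaches: Yosef, Ava, Leo, Paz, Nico, Quinn.
Strictly between Omar and Kai are those in both lists: Quinn — 1 element.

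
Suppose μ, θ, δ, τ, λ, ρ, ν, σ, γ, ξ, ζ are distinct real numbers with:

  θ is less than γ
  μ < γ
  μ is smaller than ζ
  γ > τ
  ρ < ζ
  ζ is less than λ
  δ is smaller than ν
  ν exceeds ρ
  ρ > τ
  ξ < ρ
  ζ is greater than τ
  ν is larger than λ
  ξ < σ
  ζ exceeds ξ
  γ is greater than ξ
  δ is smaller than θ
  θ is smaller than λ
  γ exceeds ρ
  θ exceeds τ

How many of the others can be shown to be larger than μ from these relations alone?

4

Directly above μ: ζ, γ.
One step further: λ (3 so far).
One step further: ν (4 so far).
Nothing else is reachable above μ; 4 in all.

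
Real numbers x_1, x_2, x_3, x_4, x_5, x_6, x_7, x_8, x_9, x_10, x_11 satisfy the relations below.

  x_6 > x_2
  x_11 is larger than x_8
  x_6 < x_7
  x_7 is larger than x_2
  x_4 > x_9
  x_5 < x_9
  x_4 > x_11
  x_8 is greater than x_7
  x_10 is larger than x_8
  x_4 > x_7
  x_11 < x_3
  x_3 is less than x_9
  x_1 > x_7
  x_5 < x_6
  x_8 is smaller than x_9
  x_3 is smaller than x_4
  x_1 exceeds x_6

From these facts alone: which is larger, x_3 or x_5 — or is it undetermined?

x_5 < x_6 and x_6 < x_7 give x_5 < x_7.
Then x_7 < x_8 extends the chain to x_8.
Then x_8 < x_11 extends the chain to x_11.
Then x_11 < x_3 extends the chain to x_3.
So x_3 is larger.

x_3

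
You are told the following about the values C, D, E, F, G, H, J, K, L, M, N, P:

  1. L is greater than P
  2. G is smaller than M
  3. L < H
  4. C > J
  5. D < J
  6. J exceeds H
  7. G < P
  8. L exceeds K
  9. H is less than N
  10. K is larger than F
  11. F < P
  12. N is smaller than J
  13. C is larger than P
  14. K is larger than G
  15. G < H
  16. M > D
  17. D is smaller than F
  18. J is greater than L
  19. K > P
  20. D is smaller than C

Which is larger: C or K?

C

Chaining the given relations: K < L < H < N < J < C.
So K < C; C is the larger of the two.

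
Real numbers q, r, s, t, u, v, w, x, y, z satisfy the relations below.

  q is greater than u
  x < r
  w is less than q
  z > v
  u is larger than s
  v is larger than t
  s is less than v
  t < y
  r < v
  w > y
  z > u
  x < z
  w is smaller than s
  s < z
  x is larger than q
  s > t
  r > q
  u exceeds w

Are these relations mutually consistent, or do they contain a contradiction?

consistent

The single ordering t < y < w < s < u < q < x < r < v < z satisfies every listed relation, so no contradiction arises.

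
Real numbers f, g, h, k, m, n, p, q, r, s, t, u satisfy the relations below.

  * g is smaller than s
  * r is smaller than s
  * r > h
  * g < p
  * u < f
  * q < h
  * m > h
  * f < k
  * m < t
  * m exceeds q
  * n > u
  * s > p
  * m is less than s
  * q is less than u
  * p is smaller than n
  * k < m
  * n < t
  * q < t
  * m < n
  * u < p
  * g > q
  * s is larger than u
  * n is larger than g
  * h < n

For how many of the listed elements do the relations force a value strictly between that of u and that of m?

2

The relations place u below m. An element lies strictly between them when it is forced above u and also forced below m.
Above u: {f, k, p, n, s, t}. Below m: {q, h, f, k}.
Intersection: {f, k} — 2.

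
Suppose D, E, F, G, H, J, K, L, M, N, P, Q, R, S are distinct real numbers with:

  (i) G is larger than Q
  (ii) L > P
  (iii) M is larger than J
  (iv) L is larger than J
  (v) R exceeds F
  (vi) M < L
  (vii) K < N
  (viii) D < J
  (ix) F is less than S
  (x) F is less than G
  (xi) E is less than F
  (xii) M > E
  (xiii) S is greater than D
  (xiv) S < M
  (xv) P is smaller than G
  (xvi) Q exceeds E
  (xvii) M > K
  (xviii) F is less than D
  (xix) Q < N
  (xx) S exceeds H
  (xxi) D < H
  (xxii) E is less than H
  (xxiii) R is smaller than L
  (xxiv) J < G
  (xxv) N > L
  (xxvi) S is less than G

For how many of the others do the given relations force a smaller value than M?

7

The elements the relations force below M are E, F, D, H, S, K, J — no chain reaches any other.
That is 7.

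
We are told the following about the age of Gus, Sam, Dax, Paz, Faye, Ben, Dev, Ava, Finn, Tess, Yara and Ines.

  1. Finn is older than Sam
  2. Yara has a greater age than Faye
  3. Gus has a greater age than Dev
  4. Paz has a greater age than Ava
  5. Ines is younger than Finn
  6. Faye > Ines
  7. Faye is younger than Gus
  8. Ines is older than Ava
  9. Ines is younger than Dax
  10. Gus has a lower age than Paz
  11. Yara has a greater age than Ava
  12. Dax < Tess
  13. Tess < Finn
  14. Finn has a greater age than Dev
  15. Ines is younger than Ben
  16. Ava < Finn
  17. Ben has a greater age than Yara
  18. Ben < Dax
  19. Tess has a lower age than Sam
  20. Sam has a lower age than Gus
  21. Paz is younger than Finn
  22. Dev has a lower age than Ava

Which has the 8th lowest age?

Tess

The consecutive relations fix a unique order: Dev < Ava < Ines < Faye < Yara < Ben < Dax < Tess < Sam < Gus < Paz < Finn.
The 8th smallest is Tess.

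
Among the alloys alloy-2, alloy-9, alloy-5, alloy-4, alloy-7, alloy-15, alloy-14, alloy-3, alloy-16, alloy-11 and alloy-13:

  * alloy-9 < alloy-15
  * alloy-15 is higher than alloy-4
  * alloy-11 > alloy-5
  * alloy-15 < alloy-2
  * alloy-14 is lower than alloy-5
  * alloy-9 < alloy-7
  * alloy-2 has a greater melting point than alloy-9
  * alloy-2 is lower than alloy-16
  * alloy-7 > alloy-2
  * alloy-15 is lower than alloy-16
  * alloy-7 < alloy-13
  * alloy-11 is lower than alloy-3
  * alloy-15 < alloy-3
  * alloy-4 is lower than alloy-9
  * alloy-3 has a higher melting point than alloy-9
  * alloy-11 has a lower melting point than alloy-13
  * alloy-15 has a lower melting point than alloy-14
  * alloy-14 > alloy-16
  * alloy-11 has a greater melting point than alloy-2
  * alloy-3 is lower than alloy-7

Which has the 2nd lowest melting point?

alloy-9

Chaining the given pairs: alloy-4 < alloy-9 < alloy-15 < alloy-2 < alloy-16 < alloy-14 < alloy-5 < alloy-11 < alloy-3 < alloy-7 < alloy-13.
The 2nd smallest is alloy-9.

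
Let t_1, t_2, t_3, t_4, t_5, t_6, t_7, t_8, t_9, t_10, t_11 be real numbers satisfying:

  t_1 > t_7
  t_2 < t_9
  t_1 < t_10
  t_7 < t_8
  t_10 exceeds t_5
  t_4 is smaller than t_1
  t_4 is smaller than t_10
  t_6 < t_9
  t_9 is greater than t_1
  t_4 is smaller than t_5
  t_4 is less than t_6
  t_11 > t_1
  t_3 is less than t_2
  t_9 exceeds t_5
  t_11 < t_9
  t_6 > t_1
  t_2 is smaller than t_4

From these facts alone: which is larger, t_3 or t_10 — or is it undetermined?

t_10

Chaining the given relations: t_3 < t_2 < t_4 < t_5 < t_10.
So t_10 is larger.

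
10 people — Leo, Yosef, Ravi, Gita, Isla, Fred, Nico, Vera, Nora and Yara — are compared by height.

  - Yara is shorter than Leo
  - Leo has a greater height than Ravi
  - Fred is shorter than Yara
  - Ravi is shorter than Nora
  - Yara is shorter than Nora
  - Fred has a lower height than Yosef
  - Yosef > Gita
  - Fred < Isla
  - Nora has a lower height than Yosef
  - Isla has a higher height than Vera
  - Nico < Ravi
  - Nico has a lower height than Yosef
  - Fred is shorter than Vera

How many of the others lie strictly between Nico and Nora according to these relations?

The relations place Nico below Nora. An element lies strictly between them when it is forced above Nico and also forced below Nora.
Above Nico: {Ravi, Leo, Yosef}. Below Nora: {Ravi, Fred, Yara}.
Intersection: {Ravi} — 1.

1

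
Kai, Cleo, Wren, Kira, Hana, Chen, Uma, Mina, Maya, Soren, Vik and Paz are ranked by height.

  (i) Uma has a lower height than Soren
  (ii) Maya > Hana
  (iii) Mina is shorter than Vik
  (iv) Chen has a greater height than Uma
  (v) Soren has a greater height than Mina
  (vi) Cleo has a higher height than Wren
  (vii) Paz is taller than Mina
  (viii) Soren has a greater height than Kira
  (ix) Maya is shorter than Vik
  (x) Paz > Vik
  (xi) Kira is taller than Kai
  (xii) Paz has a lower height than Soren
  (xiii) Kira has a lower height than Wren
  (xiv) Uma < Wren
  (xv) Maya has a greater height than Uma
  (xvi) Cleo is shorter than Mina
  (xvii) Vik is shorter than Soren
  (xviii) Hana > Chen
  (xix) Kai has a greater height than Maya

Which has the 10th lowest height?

Vik

Piecing the relations together gives one ordering: Uma < Chen < Hana < Maya < Kai < Kira < Wren < Cleo < Mina < Vik < Paz < Soren.
Counting 10 from the smallest end gives Vik.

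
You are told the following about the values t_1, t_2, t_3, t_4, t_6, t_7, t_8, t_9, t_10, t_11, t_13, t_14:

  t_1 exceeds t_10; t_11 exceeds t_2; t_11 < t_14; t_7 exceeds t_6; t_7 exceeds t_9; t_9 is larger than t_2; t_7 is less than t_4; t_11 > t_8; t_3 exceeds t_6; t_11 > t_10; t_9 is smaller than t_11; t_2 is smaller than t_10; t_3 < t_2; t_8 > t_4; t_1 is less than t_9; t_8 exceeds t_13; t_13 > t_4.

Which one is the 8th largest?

t_1

Chaining the given pairs: t_6 < t_3 < t_2 < t_10 < t_1 < t_9 < t_7 < t_4 < t_13 < t_8 < t_11 < t_14.
Counting 8 from the largest end gives t_1.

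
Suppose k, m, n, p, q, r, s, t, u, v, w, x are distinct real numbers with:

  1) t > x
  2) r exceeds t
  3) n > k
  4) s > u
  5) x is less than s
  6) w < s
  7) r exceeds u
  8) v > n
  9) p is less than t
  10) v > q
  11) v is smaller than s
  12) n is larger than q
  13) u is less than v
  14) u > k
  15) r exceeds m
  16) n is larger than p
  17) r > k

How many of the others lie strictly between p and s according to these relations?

2

Chaining upward from p reaches: t, r, n, v.
Chaining downward from s reaches: k, x, u, w, q, n, v.
Strictly between p and s are those in both lists: n, v — 2 elements.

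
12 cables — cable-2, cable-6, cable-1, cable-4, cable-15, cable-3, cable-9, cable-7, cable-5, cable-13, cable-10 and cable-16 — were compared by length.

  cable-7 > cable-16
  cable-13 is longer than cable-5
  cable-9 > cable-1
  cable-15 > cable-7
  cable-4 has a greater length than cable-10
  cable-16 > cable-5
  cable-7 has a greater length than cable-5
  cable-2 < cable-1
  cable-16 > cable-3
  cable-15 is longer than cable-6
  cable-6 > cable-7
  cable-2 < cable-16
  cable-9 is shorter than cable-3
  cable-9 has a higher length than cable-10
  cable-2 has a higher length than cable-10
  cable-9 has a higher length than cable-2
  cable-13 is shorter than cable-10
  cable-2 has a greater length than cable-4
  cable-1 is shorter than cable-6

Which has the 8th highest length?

Chaining the given pairs: cable-5 < cable-13 < cable-10 < cable-4 < cable-2 < cable-1 < cable-9 < cable-3 < cable-16 < cable-7 < cable-6 < cable-15.
The 8th largest is cable-2.

cable-2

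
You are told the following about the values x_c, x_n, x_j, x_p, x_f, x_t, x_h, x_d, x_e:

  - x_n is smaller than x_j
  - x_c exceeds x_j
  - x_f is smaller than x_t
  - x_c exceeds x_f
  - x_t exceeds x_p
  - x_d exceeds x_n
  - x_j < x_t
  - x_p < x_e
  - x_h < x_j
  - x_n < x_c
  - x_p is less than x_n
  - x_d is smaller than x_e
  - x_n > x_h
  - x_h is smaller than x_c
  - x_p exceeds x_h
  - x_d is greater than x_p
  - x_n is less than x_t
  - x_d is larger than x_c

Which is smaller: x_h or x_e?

The relevant relations are x_h < x_p; x_p < x_n; x_n < x_j; x_j < x_c; x_c < x_d; x_d < x_e.
Chaining these gives x_h < x_p < x_n < x_j < x_c < x_d < x_e.
So x_h < x_e; x_h is the smaller of the two.

x_h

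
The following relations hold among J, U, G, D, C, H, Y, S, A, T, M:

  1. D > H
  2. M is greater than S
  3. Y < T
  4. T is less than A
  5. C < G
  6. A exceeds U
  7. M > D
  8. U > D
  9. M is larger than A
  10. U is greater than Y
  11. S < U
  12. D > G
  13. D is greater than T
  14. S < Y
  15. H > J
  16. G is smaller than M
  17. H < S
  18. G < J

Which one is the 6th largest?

Y

Piecing the relations together gives one ordering: C < G < J < H < S < Y < T < D < U < A < M.
The 6th largest is Y.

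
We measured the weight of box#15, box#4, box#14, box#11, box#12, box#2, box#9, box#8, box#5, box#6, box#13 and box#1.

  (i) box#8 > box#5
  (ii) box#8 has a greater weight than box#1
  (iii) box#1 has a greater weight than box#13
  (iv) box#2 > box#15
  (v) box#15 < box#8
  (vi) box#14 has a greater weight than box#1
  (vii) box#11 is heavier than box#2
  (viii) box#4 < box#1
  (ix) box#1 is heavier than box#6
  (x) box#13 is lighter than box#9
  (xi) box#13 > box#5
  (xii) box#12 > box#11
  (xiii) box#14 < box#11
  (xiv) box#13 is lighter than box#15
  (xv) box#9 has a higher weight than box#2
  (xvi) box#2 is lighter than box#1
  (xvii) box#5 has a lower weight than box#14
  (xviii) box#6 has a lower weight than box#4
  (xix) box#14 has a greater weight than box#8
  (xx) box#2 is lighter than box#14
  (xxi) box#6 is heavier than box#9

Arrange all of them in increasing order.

box#5 < box#13 < box#15 < box#2 < box#9 < box#6 < box#4 < box#1 < box#8 < box#14 < box#11 < box#12

Each adjacent pair is fixed by a given relation: box#5 < box#13; box#13 < box#15; box#15 < box#2; box#2 < box#9; box#9 < box#6; box#6 < box#4; box#4 < box#1; box#1 < box#8; box#8 < box#14; box#14 < box#11; box#11 < box#12. Chaining them end to end gives the full order.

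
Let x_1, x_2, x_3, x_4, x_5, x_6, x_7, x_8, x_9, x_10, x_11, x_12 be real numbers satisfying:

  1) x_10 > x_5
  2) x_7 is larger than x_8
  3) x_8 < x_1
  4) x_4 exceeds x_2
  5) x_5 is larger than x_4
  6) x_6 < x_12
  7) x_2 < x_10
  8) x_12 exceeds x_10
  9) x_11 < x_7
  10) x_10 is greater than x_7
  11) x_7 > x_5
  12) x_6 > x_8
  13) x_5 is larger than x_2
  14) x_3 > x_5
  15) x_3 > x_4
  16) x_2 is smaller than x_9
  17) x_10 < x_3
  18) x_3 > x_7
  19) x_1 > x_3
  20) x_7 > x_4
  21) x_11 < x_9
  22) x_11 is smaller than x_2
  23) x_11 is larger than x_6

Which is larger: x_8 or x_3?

x_8 < x_6 < x_11 < x_2 < x_4 < x_5 < x_7 < x_10 < x_3, by transitivity through x_6, x_11, x_2, x_4, x_5, x_7, x_10.
So x_8 < x_3; x_3 is the larger of the two.

x_3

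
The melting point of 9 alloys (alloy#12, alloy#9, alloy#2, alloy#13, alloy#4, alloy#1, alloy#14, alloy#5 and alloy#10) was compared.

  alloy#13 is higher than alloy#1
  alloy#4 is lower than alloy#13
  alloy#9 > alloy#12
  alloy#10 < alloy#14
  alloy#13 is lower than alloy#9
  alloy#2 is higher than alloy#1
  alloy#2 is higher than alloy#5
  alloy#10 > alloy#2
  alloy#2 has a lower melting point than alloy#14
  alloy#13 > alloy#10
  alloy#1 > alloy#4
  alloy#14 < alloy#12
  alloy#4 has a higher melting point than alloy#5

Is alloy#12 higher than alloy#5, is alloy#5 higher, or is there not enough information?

Following the relations from alloy#5: alloy#5 < alloy#4 < alloy#1 < alloy#2 < alloy#14 < alloy#12.
So alloy#12 is higher.

alloy#12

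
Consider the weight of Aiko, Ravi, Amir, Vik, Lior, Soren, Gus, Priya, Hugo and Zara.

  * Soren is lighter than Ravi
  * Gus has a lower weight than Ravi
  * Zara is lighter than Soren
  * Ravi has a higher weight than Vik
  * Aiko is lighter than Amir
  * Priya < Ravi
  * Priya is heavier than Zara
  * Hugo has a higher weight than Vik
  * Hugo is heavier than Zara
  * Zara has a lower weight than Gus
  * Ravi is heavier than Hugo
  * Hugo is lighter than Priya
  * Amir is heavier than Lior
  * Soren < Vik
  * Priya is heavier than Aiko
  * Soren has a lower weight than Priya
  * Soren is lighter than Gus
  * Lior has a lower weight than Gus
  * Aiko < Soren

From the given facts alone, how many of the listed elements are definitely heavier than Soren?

Directly above Soren: Vik, Gus, Priya, Ravi.
One step further: Hugo (5 so far).
No other element is forced above Soren by the given relations, so the count is 5.

5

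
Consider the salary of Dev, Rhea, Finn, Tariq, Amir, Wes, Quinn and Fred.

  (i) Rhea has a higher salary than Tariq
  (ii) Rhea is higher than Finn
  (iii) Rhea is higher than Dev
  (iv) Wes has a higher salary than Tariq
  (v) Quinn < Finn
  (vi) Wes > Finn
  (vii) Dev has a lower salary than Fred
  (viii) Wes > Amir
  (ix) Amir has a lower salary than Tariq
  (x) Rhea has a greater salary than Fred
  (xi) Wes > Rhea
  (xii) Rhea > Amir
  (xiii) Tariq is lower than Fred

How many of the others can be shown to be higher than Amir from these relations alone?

Directly above Amir: Tariq, Rhea, Wes.
One step further: Fred (4 so far).
No other element is forced above Amir by the given relations, so the count is 4.

4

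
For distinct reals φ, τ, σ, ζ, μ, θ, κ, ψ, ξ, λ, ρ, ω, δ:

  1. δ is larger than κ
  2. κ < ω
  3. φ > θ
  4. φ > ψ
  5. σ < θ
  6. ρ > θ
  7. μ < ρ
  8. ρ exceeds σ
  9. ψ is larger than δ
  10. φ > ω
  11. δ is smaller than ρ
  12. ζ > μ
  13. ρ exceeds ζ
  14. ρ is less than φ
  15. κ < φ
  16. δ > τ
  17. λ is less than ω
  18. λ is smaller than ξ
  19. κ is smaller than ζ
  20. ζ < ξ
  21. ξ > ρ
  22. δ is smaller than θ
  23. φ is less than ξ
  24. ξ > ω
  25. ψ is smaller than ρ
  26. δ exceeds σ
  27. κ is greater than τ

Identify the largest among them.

Chaining downward from ξ: directly below it, λ, ω, ζ, ρ, φ; then σ, μ, κ, δ, ψ, θ; then τ.
That covers every other element, and nothing is given above ξ, so ξ is the largest.

ξ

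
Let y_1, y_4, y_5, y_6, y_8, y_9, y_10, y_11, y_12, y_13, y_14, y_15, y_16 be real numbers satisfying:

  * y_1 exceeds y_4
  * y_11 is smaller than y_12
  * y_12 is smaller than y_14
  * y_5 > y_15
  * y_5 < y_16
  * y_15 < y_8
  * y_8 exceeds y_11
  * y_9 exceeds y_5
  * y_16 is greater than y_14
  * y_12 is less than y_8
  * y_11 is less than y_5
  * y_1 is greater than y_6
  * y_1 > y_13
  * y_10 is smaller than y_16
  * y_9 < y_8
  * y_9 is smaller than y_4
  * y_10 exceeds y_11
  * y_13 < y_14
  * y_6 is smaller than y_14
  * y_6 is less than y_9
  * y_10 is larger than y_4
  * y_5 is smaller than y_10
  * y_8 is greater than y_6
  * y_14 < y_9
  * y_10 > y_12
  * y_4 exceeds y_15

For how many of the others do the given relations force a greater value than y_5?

The elements the relations force above y_5 are y_9, y_8, y_4, y_10, y_16, y_1 — no chain reaches any other.
That is 6.

6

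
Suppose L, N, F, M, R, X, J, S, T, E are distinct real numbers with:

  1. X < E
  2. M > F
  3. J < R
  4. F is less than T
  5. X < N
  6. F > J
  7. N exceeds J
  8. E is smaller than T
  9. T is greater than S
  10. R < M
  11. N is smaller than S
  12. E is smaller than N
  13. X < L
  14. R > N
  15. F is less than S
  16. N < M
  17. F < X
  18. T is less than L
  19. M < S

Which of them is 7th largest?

E

Piecing the relations together gives one ordering: J < F < X < E < N < R < M < S < T < L.
The 7th largest is E.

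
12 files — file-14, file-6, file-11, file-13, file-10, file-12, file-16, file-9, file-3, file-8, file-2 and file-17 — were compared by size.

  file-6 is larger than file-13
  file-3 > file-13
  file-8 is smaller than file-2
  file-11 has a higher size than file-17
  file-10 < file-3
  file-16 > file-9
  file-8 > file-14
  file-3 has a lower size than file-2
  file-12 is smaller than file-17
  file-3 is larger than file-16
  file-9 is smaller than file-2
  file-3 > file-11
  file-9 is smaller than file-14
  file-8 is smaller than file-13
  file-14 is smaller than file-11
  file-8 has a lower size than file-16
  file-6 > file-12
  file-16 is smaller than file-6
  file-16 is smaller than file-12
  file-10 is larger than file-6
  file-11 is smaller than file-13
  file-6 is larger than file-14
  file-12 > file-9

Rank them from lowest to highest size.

The consecutive links are each given: file-9 < file-14; file-14 < file-8; file-8 < file-16; file-16 < file-12; file-12 < file-17; file-17 < file-11; file-11 < file-13; file-13 < file-6; file-6 < file-10; file-10 < file-3; file-3 < file-2.

file-9 < file-14 < file-8 < file-16 < file-12 < file-17 < file-11 < file-13 < file-6 < file-10 < file-3 < file-2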